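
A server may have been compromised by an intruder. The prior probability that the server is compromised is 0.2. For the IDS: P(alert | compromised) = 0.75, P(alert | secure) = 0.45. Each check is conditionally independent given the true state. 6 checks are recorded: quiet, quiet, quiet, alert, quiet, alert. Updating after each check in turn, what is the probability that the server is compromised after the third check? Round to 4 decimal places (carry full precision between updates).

0.0229

After 'quiet': P(compromised) = 0.25·0.2000 / (0.25·0.2000 + 0.55·0.8000) ≈ 0.1020
After 'quiet': P(compromised) = 0.25·0.1020 / (0.25·0.1020 + 0.55·0.8980) ≈ 0.0491
After 'quiet': P(compromised) = 0.25·0.0491 / (0.25·0.0491 + 0.55·0.9509) ≈ 0.0229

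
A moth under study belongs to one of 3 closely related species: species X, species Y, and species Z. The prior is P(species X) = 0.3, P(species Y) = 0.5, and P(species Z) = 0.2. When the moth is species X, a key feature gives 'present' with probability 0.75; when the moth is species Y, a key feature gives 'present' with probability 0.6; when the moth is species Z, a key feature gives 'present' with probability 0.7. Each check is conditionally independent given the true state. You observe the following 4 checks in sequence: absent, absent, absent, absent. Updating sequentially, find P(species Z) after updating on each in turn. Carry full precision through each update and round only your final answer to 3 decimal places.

After 'absent': normaliser = 0.25·0.3000 + 0.4·0.5000 + 0.3·0.2000; P(species X) ≈ 0.2239, P(species Y) ≈ 0.5970, P(species Z) ≈ 0.1791
After 'absent': normaliser = 0.25·0.2239 + 0.4·0.5970 + 0.3·0.1791; P(species X) ≈ 0.1606, P(species Y) ≈ 0.6852, P(species Z) ≈ 0.1542
After 'absent': normaliser = 0.25·0.1606 + 0.4·0.6852 + 0.3·0.1542; P(species X) ≈ 0.1114, P(species Y) ≈ 0.7603, P(species Z) ≈ 0.1283
After 'absent': normaliser = 0.25·0.1114 + 0.4·0.7603 + 0.3·0.1283; P(species X) ≈ 0.0752, P(species Y) ≈ 0.8209, P(species Z) ≈ 0.1039

0.104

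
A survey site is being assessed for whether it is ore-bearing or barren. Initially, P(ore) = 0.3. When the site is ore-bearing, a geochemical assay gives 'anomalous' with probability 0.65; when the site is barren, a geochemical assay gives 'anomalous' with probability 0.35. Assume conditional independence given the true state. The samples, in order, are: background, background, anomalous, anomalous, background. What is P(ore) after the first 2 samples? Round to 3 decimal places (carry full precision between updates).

Each posterior becomes the prior for the next update.
After 'background': P(ore) = 0.35·0.3000 / (0.35·0.3000 + 0.65·0.7000) ≈ 0.1875
After 'background': P(ore) = 0.35·0.1875 / (0.35·0.1875 + 0.65·0.8125) ≈ 0.1105

0.111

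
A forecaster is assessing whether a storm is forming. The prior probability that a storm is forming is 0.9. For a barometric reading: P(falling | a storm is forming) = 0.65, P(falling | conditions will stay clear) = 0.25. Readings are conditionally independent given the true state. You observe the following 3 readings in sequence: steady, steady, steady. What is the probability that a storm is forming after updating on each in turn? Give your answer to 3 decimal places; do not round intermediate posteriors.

0.478

After 'steady': P(storm) = 0.35·0.9000 / (0.35·0.9000 + 0.75·0.1000) ≈ 0.8077
After 'steady': P(storm) = 0.35·0.8077 / (0.35·0.8077 + 0.75·0.1923) ≈ 0.6622
After 'steady': P(storm) = 0.35·0.6622 / (0.35·0.6622 + 0.75·0.3378) ≈ 0.4777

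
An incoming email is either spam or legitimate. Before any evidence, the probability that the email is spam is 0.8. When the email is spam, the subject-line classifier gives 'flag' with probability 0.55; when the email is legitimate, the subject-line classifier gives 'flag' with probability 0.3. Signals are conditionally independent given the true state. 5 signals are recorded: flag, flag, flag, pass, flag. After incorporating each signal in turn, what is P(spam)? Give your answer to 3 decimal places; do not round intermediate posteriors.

After 'flag': P(spam) = 0.55·0.8000 / (0.55·0.8000 + 0.3·0.2000) ≈ 0.8800
After 'flag': P(spam) = 0.55·0.8800 / (0.55·0.8800 + 0.3·0.1200) ≈ 0.9308
After 'flag': P(spam) = 0.55·0.9308 / (0.55·0.9308 + 0.3·0.0692) ≈ 0.9610
After 'pass': P(spam) = 0.45·0.9610 / (0.45·0.9610 + 0.7·0.0390) ≈ 0.9406
After 'flag': P(spam) = 0.55·0.9406 / (0.55·0.9406 + 0.3·0.0594) ≈ 0.9667

0.967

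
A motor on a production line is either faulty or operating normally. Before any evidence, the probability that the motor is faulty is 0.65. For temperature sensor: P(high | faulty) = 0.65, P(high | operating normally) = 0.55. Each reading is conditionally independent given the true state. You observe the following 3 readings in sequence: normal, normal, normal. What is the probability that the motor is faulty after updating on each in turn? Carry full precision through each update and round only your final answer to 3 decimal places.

0.466

After 'normal': P(faulty) = 0.35·0.6500 / (0.35·0.6500 + 0.45·0.3500) ≈ 0.5909
After 'normal': P(faulty) = 0.35·0.5909 / (0.35·0.5909 + 0.45·0.4091) ≈ 0.5291
After 'normal': P(faulty) = 0.35·0.5291 / (0.35·0.5291 + 0.45·0.4709) ≈ 0.4663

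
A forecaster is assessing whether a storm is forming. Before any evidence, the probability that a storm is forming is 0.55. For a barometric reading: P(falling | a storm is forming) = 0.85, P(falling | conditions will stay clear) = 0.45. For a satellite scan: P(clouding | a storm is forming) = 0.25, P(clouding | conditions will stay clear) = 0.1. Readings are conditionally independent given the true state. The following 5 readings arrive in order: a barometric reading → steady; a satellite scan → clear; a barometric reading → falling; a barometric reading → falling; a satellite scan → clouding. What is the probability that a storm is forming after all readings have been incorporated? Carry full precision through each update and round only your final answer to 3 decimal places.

After a barometric reading='steady': P(storm) = 0.15·0.5500 / (0.15·0.5500 + 0.55·0.4500) ≈ 0.2500
After a satellite scan='clear': P(storm) = 0.75·0.2500 / (0.75·0.2500 + 0.9·0.7500) ≈ 0.2174
After a barometric reading='falling': P(storm) = 0.85·0.2174 / (0.85·0.2174 + 0.45·0.7826) ≈ 0.3441
After a barometric reading='falling': P(storm) = 0.85·0.3441 / (0.85·0.3441 + 0.45·0.6559) ≈ 0.4978
After a satellite scan='clouding': P(storm) = 0.25·0.4978 / (0.25·0.4978 + 0.1·0.5022) ≈ 0.7125

0.712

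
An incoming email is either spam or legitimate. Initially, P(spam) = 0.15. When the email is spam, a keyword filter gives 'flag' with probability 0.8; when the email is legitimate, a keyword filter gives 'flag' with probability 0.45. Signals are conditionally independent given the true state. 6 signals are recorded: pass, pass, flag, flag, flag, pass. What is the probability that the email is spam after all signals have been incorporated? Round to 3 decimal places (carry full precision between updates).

After 'pass': P(spam) = 0.2·0.1500 / (0.2·0.1500 + 0.55·0.8500) ≈ 0.0603
After 'pass': P(spam) = 0.2·0.0603 / (0.2·0.0603 + 0.55·0.9397) ≈ 0.0228
After 'flag': P(spam) = 0.8·0.0228 / (0.8·0.0228 + 0.45·0.9772) ≈ 0.0398
After 'flag': P(spam) = 0.8·0.0398 / (0.8·0.0398 + 0.45·0.9602) ≈ 0.0687
After 'flag': P(spam) = 0.8·0.0687 / (0.8·0.0687 + 0.45·0.9313) ≈ 0.1159
After 'pass': P(spam) = 0.2·0.1159 / (0.2·0.1159 + 0.55·0.8841) ≈ 0.0455

0.046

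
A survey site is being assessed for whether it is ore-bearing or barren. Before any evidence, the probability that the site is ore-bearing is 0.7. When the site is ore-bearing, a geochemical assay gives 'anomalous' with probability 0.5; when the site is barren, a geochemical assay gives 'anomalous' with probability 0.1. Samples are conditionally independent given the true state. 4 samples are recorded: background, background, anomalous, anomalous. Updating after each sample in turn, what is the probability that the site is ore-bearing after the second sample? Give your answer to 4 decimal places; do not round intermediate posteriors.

After 'background': P(ore) = 0.5·0.7000 / (0.5·0.7000 + 0.9·0.3000) ≈ 0.5645
After 'background': P(ore) = 0.5·0.5645 / (0.5·0.5645 + 0.9·0.4355) ≈ 0.4187

0.4187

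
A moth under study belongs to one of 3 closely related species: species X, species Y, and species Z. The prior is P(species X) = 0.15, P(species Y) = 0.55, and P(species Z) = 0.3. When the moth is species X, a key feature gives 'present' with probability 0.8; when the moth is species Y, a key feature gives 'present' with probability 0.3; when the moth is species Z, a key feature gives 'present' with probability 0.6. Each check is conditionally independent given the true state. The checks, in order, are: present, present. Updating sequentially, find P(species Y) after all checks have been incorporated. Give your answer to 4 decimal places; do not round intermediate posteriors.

After 'present': normaliser = 0.8·0.1500 + 0.3·0.5500 + 0.6·0.3000; P(species X) ≈ 0.2581, P(species Y) ≈ 0.3548, P(species Z) ≈ 0.3871
After 'present': normaliser = 0.8·0.2581 + 0.3·0.3548 + 0.6·0.3871; P(species X) ≈ 0.3787, P(species Y) ≈ 0.1953, P(species Z) ≈ 0.4260

0.1953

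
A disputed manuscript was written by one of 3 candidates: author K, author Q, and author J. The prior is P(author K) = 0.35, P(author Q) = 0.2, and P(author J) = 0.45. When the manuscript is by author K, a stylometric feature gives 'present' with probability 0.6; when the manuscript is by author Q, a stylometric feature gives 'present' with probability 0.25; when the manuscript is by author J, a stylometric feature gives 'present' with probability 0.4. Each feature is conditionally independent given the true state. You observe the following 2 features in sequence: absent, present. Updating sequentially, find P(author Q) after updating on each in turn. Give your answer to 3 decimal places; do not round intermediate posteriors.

0.163

Apply Bayes' rule sequentially, carrying P(author Q) forward.
After 'absent': normaliser = 0.4·0.3500 + 0.75·0.2000 + 0.6·0.4500; P(author K) ≈ 0.2500, P(author Q) ≈ 0.2679, P(author J) ≈ 0.4821
After 'present': normaliser = 0.6·0.2500 + 0.25·0.2679 + 0.4·0.4821; P(author K) ≈ 0.3660, P(author Q) ≈ 0.1634, P(author J) ≈ 0.4706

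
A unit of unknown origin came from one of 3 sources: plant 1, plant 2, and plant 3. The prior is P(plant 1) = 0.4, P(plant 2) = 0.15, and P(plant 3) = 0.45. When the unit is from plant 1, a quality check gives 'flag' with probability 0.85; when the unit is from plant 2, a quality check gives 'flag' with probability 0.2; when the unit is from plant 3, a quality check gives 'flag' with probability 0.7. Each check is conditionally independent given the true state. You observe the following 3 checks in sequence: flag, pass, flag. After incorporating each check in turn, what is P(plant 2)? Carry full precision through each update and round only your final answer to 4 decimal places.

0.0420

After 'flag': normaliser = 0.85·0.4000 + 0.2·0.1500 + 0.7·0.4500; P(plant 1) ≈ 0.4964, P(plant 2) ≈ 0.0438, P(plant 3) ≈ 0.4599
After 'pass': normaliser = 0.15·0.4964 + 0.8·0.0438 + 0.3·0.4599; P(plant 1) ≈ 0.3009, P(plant 2) ≈ 0.1416, P(plant 3) ≈ 0.5575
After 'flag': normaliser = 0.85·0.3009 + 0.2·0.1416 + 0.7·0.5575; P(plant 1) ≈ 0.3793, P(plant 2) ≈ 0.0420, P(plant 3) ≈ 0.5787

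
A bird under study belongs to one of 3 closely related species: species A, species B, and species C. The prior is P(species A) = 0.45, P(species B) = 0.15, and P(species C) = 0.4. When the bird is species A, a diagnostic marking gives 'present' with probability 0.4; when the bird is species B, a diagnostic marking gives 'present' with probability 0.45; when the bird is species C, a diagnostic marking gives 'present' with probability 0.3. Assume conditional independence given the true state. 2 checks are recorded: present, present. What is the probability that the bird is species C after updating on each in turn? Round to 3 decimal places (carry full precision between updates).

0.260

After 'present': normaliser = 0.4·0.4500 + 0.45·0.1500 + 0.3·0.4000; P(species A) ≈ 0.4898, P(species B) ≈ 0.1837, P(species C) ≈ 0.3265
After 'present': normaliser = 0.4·0.4898 + 0.45·0.1837 + 0.3·0.3265; P(species A) ≈ 0.5203, P(species B) ≈ 0.2195, P(species C) ≈ 0.2602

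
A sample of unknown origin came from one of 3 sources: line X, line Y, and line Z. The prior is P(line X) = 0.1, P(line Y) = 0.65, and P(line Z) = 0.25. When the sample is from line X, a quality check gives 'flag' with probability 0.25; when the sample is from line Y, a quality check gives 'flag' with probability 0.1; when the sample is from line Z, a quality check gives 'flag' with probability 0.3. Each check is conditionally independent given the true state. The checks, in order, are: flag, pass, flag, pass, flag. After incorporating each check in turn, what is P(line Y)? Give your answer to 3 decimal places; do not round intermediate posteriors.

After 'flag': normaliser = 0.25·0.1000 + 0.1·0.6500 + 0.3·0.2500; P(line X) ≈ 0.1515, P(line Y) ≈ 0.3939, P(line Z) ≈ 0.4545
After 'pass': normaliser = 0.75·0.1515 + 0.9·0.3939 + 0.7·0.4545; P(line X) ≈ 0.1445, P(line Y) ≈ 0.4509, P(line Z) ≈ 0.4046
After 'flag': normaliser = 0.25·0.1445 + 0.1·0.4509 + 0.3·0.4046; P(line X) ≈ 0.1783, P(line Y) ≈ 0.2225, P(line Z) ≈ 0.5991
After 'pass': normaliser = 0.75·0.1783 + 0.9·0.2225 + 0.7·0.5991; P(line X) ≈ 0.1775, P(line Y) ≈ 0.2658, P(line Z) ≈ 0.5567
After 'flag': normaliser = 0.25·0.1775 + 0.1·0.2658 + 0.3·0.5567; P(line X) ≈ 0.1865, P(line Y) ≈ 0.1117, P(line Z) ≈ 0.7018

0.112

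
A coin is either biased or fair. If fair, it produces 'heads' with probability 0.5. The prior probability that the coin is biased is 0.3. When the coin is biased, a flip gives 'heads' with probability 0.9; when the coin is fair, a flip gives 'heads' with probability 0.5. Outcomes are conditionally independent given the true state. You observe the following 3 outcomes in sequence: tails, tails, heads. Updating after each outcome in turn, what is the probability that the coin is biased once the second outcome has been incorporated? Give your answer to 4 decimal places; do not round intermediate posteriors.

0.0169

Apply Bayes' rule sequentially, carrying P(biased) forward.
After 'tails': P(biased) = 0.1·0.3000 / (0.1·0.3000 + 0.5·0.7000) ≈ 0.0789
After 'tails': P(biased) = 0.1·0.0789 / (0.1·0.0789 + 0.5·0.9211) ≈ 0.0169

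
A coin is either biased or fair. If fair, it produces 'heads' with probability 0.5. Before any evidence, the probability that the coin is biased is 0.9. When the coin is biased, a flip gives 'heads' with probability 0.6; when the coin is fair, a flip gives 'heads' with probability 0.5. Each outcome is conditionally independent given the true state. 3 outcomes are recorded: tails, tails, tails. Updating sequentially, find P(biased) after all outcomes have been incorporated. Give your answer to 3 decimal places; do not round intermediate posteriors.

0.822

Apply Bayes' rule sequentially, carrying P(biased) forward.
After 'tails': P(biased) = 0.4·0.9000 / (0.4·0.9000 + 0.5·0.1000) ≈ 0.8780
After 'tails': P(biased) = 0.4·0.8780 / (0.4·0.8780 + 0.5·0.1220) ≈ 0.8521
After 'tails': P(biased) = 0.4·0.8521 / (0.4·0.8521 + 0.5·0.1479) ≈ 0.8217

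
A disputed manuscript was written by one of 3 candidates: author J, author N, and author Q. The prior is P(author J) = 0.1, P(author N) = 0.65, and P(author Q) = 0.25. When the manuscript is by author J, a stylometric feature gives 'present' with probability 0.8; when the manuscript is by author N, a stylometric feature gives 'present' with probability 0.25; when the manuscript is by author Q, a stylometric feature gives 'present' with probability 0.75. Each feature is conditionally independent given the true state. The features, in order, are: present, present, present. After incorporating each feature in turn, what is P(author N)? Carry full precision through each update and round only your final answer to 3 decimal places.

0.061

Apply Bayes' rule sequentially, carrying P(author N) forward.
After 'present': normaliser = 0.8·0.1000 + 0.25·0.6500 + 0.75·0.2500; P(author J) ≈ 0.1860, P(author N) ≈ 0.3779, P(author Q) ≈ 0.4360
After 'present': normaliser = 0.8·0.1860 + 0.25·0.3779 + 0.75·0.4360; P(author J) ≈ 0.2610, P(author N) ≈ 0.1656, P(author Q) ≈ 0.5734
After 'present': normaliser = 0.8·0.2610 + 0.25·0.1656 + 0.75·0.5734; P(author J) ≈ 0.3069, P(author N) ≈ 0.0609, P(author Q) ≈ 0.6322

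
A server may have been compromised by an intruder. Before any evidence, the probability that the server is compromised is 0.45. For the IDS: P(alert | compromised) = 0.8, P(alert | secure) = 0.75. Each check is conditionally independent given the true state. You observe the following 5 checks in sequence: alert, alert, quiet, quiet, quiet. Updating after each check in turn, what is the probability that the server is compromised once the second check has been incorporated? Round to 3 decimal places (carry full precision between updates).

0.482

Each posterior becomes the prior for the next update.
After 'alert': P(compromised) = 0.8·0.4500 / (0.8·0.4500 + 0.75·0.5500) ≈ 0.4660
After 'alert': P(compromised) = 0.8·0.4660 / (0.8·0.4660 + 0.75·0.5340) ≈ 0.4821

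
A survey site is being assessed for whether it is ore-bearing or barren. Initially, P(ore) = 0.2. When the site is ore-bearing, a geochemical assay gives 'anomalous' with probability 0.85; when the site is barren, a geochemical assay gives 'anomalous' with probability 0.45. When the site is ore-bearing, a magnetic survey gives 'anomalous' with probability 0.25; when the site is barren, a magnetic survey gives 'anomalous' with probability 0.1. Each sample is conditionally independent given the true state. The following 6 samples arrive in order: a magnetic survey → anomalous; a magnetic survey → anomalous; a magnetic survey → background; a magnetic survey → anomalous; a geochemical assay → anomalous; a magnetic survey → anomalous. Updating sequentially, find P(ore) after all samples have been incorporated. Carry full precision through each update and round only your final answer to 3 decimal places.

Each posterior becomes the prior for the next update.
After a magnetic survey='anomalous': P(ore) = 0.25·0.2000 / (0.25·0.2000 + 0.1·0.8000) ≈ 0.3846
After a magnetic survey='anomalous': P(ore) = 0.25·0.3846 / (0.25·0.3846 + 0.1·0.6154) ≈ 0.6098
After a magnetic survey='background': P(ore) = 0.75·0.6098 / (0.75·0.6098 + 0.9·0.3902) ≈ 0.5656
After a magnetic survey='anomalous': P(ore) = 0.25·0.5656 / (0.25·0.5656 + 0.1·0.4344) ≈ 0.7650
After a geochemical assay='anomalous': P(ore) = 0.85·0.7650 / (0.85·0.7650 + 0.45·0.2350) ≈ 0.8601
After a magnetic survey='anomalous': P(ore) = 0.25·0.8601 / (0.25·0.8601 + 0.1·0.1399) ≈ 0.9389

0.939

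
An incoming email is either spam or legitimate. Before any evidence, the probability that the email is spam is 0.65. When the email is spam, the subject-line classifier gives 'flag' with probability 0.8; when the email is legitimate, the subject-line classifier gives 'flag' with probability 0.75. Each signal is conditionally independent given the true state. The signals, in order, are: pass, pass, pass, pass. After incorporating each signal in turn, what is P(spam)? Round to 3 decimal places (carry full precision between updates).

0.432

After 'pass': P(spam) = 0.2·0.6500 / (0.2·0.6500 + 0.25·0.3500) ≈ 0.5977
After 'pass': P(spam) = 0.2·0.5977 / (0.2·0.5977 + 0.25·0.4023) ≈ 0.5431
After 'pass': P(spam) = 0.2·0.5431 / (0.2·0.5431 + 0.25·0.4569) ≈ 0.4874
After 'pass': P(spam) = 0.2·0.4874 / (0.2·0.4874 + 0.25·0.5126) ≈ 0.4320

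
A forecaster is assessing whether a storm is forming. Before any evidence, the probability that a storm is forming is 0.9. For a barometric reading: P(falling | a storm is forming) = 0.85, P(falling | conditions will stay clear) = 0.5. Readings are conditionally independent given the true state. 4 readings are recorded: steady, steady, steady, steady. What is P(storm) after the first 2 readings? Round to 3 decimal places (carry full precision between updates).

Apply Bayes' rule sequentially, carrying P(storm) forward.
After 'steady': P(storm) = 0.15·0.9000 / (0.15·0.9000 + 0.5·0.1000) ≈ 0.7297
After 'steady': P(storm) = 0.15·0.7297 / (0.15·0.7297 + 0.5·0.2703) ≈ 0.4475

0.448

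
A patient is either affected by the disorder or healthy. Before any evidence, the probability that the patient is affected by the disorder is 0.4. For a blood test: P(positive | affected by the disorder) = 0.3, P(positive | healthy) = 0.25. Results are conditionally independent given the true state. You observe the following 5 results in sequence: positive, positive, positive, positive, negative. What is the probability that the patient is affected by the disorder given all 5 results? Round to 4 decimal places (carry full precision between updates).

After 'positive': P(affected) = 0.3·0.4000 / (0.3·0.4000 + 0.25·0.6000) ≈ 0.4444
After 'positive': P(affected) = 0.3·0.4444 / (0.3·0.4444 + 0.25·0.5556) ≈ 0.4898
After 'positive': P(affected) = 0.3·0.4898 / (0.3·0.4898 + 0.25·0.5102) ≈ 0.5353
After 'positive': P(affected) = 0.3·0.5353 / (0.3·0.5353 + 0.25·0.4647) ≈ 0.5803
After 'negative': P(affected) = 0.7·0.5803 / (0.7·0.5803 + 0.75·0.4197) ≈ 0.5634

0.5634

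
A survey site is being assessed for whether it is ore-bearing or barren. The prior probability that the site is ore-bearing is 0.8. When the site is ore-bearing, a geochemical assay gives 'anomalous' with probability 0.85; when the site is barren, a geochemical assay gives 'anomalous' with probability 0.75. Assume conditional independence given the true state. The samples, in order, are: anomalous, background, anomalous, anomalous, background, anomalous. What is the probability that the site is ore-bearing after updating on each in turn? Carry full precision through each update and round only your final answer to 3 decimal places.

After 'anomalous': P(ore) = 0.85·0.8000 / (0.85·0.8000 + 0.75·0.2000) ≈ 0.8193
After 'background': P(ore) = 0.15·0.8193 / (0.15·0.8193 + 0.25·0.1807) ≈ 0.7312
After 'anomalous': P(ore) = 0.85·0.7312 / (0.85·0.7312 + 0.75·0.2688) ≈ 0.7551
After 'anomalous': P(ore) = 0.85·0.7551 / (0.85·0.7551 + 0.75·0.2449) ≈ 0.7775
After 'background': P(ore) = 0.15·0.7775 / (0.15·0.7775 + 0.25·0.2225) ≈ 0.6770
After 'anomalous': P(ore) = 0.85·0.6770 / (0.85·0.6770 + 0.75·0.3230) ≈ 0.7038

0.704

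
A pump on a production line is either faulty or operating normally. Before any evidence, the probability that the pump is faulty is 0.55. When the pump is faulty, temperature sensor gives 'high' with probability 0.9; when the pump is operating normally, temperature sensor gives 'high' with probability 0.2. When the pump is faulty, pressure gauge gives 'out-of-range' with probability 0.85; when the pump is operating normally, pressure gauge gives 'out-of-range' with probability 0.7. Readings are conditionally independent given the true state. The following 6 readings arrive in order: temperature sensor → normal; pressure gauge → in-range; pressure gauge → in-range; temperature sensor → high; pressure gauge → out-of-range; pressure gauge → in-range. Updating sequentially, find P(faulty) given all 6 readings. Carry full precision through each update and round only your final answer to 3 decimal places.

0.094

Each posterior becomes the prior for the next update.
After temperature sensor='normal': P(faulty) = 0.1·0.5500 / (0.1·0.5500 + 0.8·0.4500) ≈ 0.1325
After pressure gauge='in-range': P(faulty) = 0.15·0.1325 / (0.15·0.1325 + 0.3·0.8675) ≈ 0.0710
After pressure gauge='in-range': P(faulty) = 0.15·0.0710 / (0.15·0.0710 + 0.3·0.9290) ≈ 0.0368
After temperature sensor='high': P(faulty) = 0.9·0.0368 / (0.9·0.0368 + 0.2·0.9632) ≈ 0.1467
After pressure gauge='out-of-range': P(faulty) = 0.85·0.1467 / (0.85·0.1467 + 0.7·0.8533) ≈ 0.1727
After pressure gauge='in-range': P(faulty) = 0.15·0.1727 / (0.15·0.1727 + 0.3·0.8273) ≈ 0.0945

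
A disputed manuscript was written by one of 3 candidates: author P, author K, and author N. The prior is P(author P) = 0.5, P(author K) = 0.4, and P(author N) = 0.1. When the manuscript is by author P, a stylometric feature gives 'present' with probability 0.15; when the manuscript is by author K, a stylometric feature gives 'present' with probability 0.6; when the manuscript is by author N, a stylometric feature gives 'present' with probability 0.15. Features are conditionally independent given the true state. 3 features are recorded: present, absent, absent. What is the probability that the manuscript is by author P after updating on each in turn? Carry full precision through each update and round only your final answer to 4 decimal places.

0.5239

After 'present': normaliser = 0.15·0.5000 + 0.6·0.4000 + 0.15·0.1000; P(author P) ≈ 0.2273, P(author K) ≈ 0.7273, P(author N) ≈ 0.0455
After 'absent': normaliser = 0.85·0.2273 + 0.4·0.7273 + 0.85·0.0455; P(author P) ≈ 0.3696, P(author K) ≈ 0.5565, P(author N) ≈ 0.0739
After 'absent': normaliser = 0.85·0.3696 + 0.4·0.5565 + 0.85·0.0739; P(author P) ≈ 0.5239, P(author K) ≈ 0.3713, P(author N) ≈ 0.1048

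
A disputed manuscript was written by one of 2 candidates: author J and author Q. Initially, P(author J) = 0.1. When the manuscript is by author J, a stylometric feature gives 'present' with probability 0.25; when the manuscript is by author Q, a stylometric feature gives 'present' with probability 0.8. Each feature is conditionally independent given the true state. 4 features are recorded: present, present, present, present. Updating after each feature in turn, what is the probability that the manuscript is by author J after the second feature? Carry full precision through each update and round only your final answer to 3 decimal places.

After 'present': P(author J) = 0.25·0.1000 / (0.25·0.1000 + 0.8·0.9000) ≈ 0.0336
After 'present': P(author J) = 0.25·0.0336 / (0.25·0.0336 + 0.8·0.9664) ≈ 0.0107

0.011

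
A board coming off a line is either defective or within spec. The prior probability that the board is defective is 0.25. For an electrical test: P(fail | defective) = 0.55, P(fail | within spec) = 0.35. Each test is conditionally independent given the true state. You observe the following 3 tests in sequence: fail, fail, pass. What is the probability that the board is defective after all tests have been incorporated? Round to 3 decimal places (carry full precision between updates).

After 'fail': P(defective) = 0.55·0.2500 / (0.55·0.2500 + 0.35·0.7500) ≈ 0.3438
After 'fail': P(defective) = 0.55·0.3438 / (0.55·0.3438 + 0.35·0.6562) ≈ 0.4515
After 'pass': P(defective) = 0.45·0.4515 / (0.45·0.4515 + 0.65·0.5485) ≈ 0.3630

0.363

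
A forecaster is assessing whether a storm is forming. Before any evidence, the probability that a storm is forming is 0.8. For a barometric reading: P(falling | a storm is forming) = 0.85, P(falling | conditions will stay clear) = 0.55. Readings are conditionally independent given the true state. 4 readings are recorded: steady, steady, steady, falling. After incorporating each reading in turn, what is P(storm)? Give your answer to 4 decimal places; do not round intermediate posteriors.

0.1863

After 'steady': P(storm) = 0.15·0.8000 / (0.15·0.8000 + 0.45·0.2000) ≈ 0.5714
After 'steady': P(storm) = 0.15·0.5714 / (0.15·0.5714 + 0.45·0.4286) ≈ 0.3077
After 'steady': P(storm) = 0.15·0.3077 / (0.15·0.3077 + 0.45·0.6923) ≈ 0.1290
After 'falling': P(storm) = 0.85·0.1290 / (0.85·0.1290 + 0.55·0.8710) ≈ 0.1863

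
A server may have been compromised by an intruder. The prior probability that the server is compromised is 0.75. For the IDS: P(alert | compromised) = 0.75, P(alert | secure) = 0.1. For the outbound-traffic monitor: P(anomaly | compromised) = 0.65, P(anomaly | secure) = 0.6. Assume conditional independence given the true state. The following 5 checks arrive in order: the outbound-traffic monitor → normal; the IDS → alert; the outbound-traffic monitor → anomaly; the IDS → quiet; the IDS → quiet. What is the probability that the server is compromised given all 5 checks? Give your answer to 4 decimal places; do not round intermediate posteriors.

Apply Bayes' rule sequentially, carrying P(compromised) forward.
After the outbound-traffic monitor='normal': P(compromised) = 0.35·0.7500 / (0.35·0.7500 + 0.4·0.2500) ≈ 0.7241
After the IDS='alert': P(compromised) = 0.75·0.7241 / (0.75·0.7241 + 0.1·0.2759) ≈ 0.9517
After the outbound-traffic monitor='anomaly': P(compromised) = 0.65·0.9517 / (0.65·0.9517 + 0.6·0.0483) ≈ 0.9552
After the IDS='quiet': P(compromised) = 0.25·0.9552 / (0.25·0.9552 + 0.9·0.0448) ≈ 0.8556
After the IDS='quiet': P(compromised) = 0.25·0.8556 / (0.25·0.8556 + 0.9·0.1444) ≈ 0.6220

0.6220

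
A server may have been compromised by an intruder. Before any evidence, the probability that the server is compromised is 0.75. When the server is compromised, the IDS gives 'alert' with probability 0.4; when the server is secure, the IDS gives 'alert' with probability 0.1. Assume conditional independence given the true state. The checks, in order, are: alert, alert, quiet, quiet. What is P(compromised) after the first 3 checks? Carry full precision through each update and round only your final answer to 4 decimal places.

Apply Bayes' rule sequentially, carrying P(compromised) forward.
After 'alert': P(compromised) = 0.4·0.7500 / (0.4·0.7500 + 0.1·0.2500) ≈ 0.9231
After 'alert': P(compromised) = 0.4·0.9231 / (0.4·0.9231 + 0.1·0.0769) ≈ 0.9796
After 'quiet': P(compromised) = 0.6·0.9796 / (0.6·0.9796 + 0.9·0.0204) ≈ 0.9697

0.9697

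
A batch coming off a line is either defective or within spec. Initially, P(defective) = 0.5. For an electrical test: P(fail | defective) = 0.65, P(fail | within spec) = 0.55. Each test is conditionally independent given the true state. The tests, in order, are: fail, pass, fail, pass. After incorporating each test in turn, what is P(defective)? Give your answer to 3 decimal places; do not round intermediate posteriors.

0.458

Apply Bayes' rule sequentially, carrying P(defective) forward.
After 'fail': P(defective) = 0.65·0.5000 / (0.65·0.5000 + 0.55·0.5000) ≈ 0.5417
After 'pass': P(defective) = 0.35·0.5417 / (0.35·0.5417 + 0.45·0.4583) ≈ 0.4789
After 'fail': P(defective) = 0.65·0.4789 / (0.65·0.4789 + 0.55·0.5211) ≈ 0.5207
After 'pass': P(defective) = 0.35·0.5207 / (0.35·0.5207 + 0.45·0.4793) ≈ 0.4580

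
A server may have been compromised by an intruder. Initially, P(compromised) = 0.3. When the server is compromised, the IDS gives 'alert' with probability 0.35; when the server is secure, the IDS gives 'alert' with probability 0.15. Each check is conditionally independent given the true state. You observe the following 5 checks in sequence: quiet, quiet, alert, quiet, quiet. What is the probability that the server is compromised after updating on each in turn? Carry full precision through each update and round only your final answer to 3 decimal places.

After 'quiet': P(compromised) = 0.65·0.3000 / (0.65·0.3000 + 0.85·0.7000) ≈ 0.2468
After 'quiet': P(compromised) = 0.65·0.2468 / (0.65·0.2468 + 0.85·0.7532) ≈ 0.2004
After 'alert': P(compromised) = 0.35·0.2004 / (0.35·0.2004 + 0.15·0.7996) ≈ 0.3690
After 'quiet': P(compromised) = 0.65·0.3690 / (0.65·0.3690 + 0.85·0.6310) ≈ 0.3090
After 'quiet': P(compromised) = 0.65·0.3090 / (0.65·0.3090 + 0.85·0.6910) ≈ 0.2548

0.255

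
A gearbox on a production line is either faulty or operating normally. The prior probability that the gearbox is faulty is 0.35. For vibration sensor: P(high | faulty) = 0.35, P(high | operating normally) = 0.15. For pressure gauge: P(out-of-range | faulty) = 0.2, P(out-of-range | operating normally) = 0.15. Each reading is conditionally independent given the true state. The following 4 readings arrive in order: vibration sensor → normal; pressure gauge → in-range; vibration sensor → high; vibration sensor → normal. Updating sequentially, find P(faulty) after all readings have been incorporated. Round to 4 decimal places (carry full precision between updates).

Each posterior becomes the prior for the next update.
After vibration sensor='normal': P(faulty) = 0.65·0.3500 / (0.65·0.3500 + 0.85·0.6500) ≈ 0.2917
After pressure gauge='in-range': P(faulty) = 0.8·0.2917 / (0.8·0.2917 + 0.85·0.7083) ≈ 0.2793
After vibration sensor='high': P(faulty) = 0.35·0.2793 / (0.35·0.2793 + 0.15·0.7207) ≈ 0.4749
After vibration sensor='normal': P(faulty) = 0.65·0.4749 / (0.65·0.4749 + 0.85·0.5251) ≈ 0.4088

0.4088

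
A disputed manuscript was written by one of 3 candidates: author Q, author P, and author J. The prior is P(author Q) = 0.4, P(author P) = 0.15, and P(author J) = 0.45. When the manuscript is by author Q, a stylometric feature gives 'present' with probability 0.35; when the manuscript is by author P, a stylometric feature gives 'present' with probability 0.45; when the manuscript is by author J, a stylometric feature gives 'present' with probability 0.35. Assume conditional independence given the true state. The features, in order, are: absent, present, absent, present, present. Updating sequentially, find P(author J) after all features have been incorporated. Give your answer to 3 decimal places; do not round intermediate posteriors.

0.417

After 'absent': normaliser = 0.65·0.4000 + 0.55·0.1500 + 0.65·0.4500; P(author Q) ≈ 0.4094, P(author P) ≈ 0.1299, P(author J) ≈ 0.4606
After 'present': normaliser = 0.35·0.4094 + 0.45·0.1299 + 0.35·0.4606; P(author Q) ≈ 0.3948, P(author P) ≈ 0.1611, P(author J) ≈ 0.4441
After 'absent': normaliser = 0.65·0.3948 + 0.55·0.1611 + 0.65·0.4441; P(author Q) ≈ 0.4048, P(author P) ≈ 0.1397, P(author J) ≈ 0.4554
After 'present': normaliser = 0.35·0.4048 + 0.45·0.1397 + 0.35·0.4554; P(author Q) ≈ 0.3893, P(author P) ≈ 0.1728, P(author J) ≈ 0.4379
After 'present': normaliser = 0.35·0.3893 + 0.45·0.1728 + 0.35·0.4379; P(author Q) ≈ 0.3710, P(author P) ≈ 0.2117, P(author J) ≈ 0.4173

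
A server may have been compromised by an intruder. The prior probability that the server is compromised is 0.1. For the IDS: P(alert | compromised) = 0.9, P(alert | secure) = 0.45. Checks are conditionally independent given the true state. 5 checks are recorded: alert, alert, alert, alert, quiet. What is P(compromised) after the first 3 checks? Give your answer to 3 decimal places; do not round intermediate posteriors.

After 'alert': P(compromised) = 0.9·0.1000 / (0.9·0.1000 + 0.45·0.9000) ≈ 0.1818
After 'alert': P(compromised) = 0.9·0.1818 / (0.9·0.1818 + 0.45·0.8182) ≈ 0.3077
After 'alert': P(compromised) = 0.9·0.3077 / (0.9·0.3077 + 0.45·0.6923) ≈ 0.4706

0.471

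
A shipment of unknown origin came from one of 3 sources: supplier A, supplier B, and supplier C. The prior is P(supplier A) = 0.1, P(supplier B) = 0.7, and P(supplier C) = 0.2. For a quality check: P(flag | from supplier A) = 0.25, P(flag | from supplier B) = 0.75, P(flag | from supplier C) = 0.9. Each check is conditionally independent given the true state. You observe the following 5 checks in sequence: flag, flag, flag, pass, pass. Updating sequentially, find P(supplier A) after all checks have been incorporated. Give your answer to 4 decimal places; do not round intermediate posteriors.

Each posterior becomes the prior for the next update.
After 'flag': normaliser = 0.25·0.1000 + 0.75·0.7000 + 0.9·0.2000; P(supplier A) ≈ 0.0342, P(supplier B) ≈ 0.7192, P(supplier C) ≈ 0.2466
After 'flag': normaliser = 0.25·0.0342 + 0.75·0.7192 + 0.9·0.2466; P(supplier A) ≈ 0.0111, P(supplier B) ≈ 0.7006, P(supplier C) ≈ 0.2883
After 'flag': normaliser = 0.25·0.0111 + 0.75·0.7006 + 0.9·0.2883; P(supplier A) ≈ 0.0035, P(supplier B) ≈ 0.6671, P(supplier C) ≈ 0.3294
After 'pass': normaliser = 0.75·0.0035 + 0.25·0.6671 + 0.1·0.3294; P(supplier A) ≈ 0.0131, P(supplier B) ≈ 0.8242, P(supplier C) ≈ 0.1628
After 'pass': normaliser = 0.75·0.0131 + 0.25·0.8242 + 0.1·0.1628; P(supplier A) ≈ 0.0423, P(supplier B) ≈ 0.8876, P(supplier C) ≈ 0.0701

0.0423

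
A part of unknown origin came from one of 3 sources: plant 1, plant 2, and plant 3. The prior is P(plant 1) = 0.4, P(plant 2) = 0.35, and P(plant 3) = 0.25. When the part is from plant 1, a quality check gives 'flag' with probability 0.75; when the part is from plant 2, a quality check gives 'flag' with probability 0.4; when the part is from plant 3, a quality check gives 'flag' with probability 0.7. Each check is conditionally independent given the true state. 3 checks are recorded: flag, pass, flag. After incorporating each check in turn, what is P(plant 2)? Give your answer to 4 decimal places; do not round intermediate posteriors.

0.2654

After 'flag': normaliser = 0.75·0.4000 + 0.4·0.3500 + 0.7·0.2500; P(plant 1) ≈ 0.4878, P(plant 2) ≈ 0.2276, P(plant 3) ≈ 0.2846
After 'pass': normaliser = 0.25·0.4878 + 0.6·0.2276 + 0.3·0.2846; P(plant 1) ≈ 0.3546, P(plant 2) ≈ 0.3972, P(plant 3) ≈ 0.2482
After 'flag': normaliser = 0.75·0.3546 + 0.4·0.3972 + 0.7·0.2482; P(plant 1) ≈ 0.4443, P(plant 2) ≈ 0.2654, P(plant 3) ≈ 0.2903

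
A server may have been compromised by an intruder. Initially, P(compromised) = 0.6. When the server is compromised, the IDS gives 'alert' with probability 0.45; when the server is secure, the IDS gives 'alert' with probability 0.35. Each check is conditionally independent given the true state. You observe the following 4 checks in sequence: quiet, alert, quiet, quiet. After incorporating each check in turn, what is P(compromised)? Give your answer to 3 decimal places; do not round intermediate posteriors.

After 'quiet': P(compromised) = 0.55·0.6000 / (0.55·0.6000 + 0.65·0.4000) ≈ 0.5593
After 'alert': P(compromised) = 0.45·0.5593 / (0.45·0.5593 + 0.35·0.4407) ≈ 0.6200
After 'quiet': P(compromised) = 0.55·0.6200 / (0.55·0.6200 + 0.65·0.3800) ≈ 0.5800
After 'quiet': P(compromised) = 0.55·0.5800 / (0.55·0.5800 + 0.65·0.4200) ≈ 0.5388

0.539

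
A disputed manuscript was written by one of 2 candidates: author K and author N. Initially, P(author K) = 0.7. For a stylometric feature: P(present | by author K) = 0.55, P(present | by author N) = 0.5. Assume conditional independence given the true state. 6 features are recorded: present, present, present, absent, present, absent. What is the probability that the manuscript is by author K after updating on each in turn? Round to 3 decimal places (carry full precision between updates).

After 'present': P(author K) = 0.55·0.7000 / (0.55·0.7000 + 0.5·0.3000) ≈ 0.7196
After 'present': P(author K) = 0.55·0.7196 / (0.55·0.7196 + 0.5·0.2804) ≈ 0.7384
After 'present': P(author K) = 0.55·0.7384 / (0.55·0.7384 + 0.5·0.2616) ≈ 0.7564
After 'absent': P(author K) = 0.45·0.7564 / (0.45·0.7564 + 0.5·0.2436) ≈ 0.7365
After 'present': P(author K) = 0.55·0.7365 / (0.55·0.7365 + 0.5·0.2635) ≈ 0.7546
After 'absent': P(author K) = 0.45·0.7546 / (0.45·0.7546 + 0.5·0.2454) ≈ 0.7345

0.735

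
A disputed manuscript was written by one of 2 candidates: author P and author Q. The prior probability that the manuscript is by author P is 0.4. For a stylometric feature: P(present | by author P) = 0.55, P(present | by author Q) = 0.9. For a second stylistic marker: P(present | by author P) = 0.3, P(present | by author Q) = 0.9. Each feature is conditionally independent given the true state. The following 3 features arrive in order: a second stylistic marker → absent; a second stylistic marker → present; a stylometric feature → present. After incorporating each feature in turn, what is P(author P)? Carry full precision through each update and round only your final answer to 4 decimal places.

After a second stylistic marker='absent': P(author P) = 0.7·0.4000 / (0.7·0.4000 + 0.1·0.6000) ≈ 0.8235
After a second stylistic marker='present': P(author P) = 0.3·0.8235 / (0.3·0.8235 + 0.9·0.1765) ≈ 0.6087
After a stylometric feature='present': P(author P) = 0.55·0.6087 / (0.55·0.6087 + 0.9·0.3913) ≈ 0.4873

0.4873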